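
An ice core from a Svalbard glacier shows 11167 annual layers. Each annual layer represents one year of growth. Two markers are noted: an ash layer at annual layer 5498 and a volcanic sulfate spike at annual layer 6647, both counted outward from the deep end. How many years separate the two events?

6647 − 5498 = 1149 annual layers lie between the two events.
At one annual layer per year, 1149 years elapsed between them.

1149 years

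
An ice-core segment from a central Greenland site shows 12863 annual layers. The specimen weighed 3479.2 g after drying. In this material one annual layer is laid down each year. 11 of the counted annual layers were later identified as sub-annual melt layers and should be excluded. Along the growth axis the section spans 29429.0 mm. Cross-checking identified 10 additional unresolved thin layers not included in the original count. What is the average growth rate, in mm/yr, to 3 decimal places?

2.288 mm/yr

Correcting the raw count gives 12863 − 11 + 10 = 12862 true annual layers.
Mean rate = 29429.0 mm / 12862 years ≈ 2.288 mm/yr.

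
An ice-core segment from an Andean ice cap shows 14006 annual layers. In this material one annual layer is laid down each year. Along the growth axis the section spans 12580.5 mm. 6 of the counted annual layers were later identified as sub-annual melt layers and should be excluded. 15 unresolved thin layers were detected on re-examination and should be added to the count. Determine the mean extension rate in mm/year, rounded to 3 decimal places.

Correcting the raw count gives 14006 − 6 + 15 = 14015 true annual layers.
Extension rate ≈ 12580.5 / 14015 = 0.898 mm/year.

0.898 mm/year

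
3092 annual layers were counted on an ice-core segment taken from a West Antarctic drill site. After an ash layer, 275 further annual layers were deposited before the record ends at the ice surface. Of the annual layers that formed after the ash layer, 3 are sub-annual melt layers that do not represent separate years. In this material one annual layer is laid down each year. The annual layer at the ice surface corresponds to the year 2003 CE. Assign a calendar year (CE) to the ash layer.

1731 CE

There are 275 annual layers younger than the ash layer.
Excluding 3 false annual layers: 275 − 3 = 272.
2003 − 272 = 1731 CE.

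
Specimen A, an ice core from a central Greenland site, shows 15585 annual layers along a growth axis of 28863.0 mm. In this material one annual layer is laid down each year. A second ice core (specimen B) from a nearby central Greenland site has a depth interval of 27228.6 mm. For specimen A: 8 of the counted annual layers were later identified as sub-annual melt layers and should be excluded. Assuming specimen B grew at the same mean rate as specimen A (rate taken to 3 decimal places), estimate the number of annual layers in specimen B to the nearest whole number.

Specimen A: true annual layer count = 15585 − 8 = 15577.
A: 28863.0 mm over 15577 years gives 28863.0 / 15577 ≈ 1.853 mm/yr.
B spans 27228.6 / 1.853 = 14694.33 years ≈ 14694 annual layers.

14694 annual layers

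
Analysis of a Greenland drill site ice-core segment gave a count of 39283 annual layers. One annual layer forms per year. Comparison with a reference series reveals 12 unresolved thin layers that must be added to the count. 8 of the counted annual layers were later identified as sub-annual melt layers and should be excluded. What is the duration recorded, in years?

39287 years

True annual layer count = 39283 − 8 + 12 = 39287.
One annual layer per year makes the duration 39287 years.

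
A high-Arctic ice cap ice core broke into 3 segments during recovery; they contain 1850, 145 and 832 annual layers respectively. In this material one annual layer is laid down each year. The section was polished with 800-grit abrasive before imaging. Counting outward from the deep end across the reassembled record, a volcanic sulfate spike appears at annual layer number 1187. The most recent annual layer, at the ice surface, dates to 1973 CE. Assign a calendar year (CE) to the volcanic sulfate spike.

333 CE

Total annual layers = 1850 + 145 + 832 = 2827.
2827 − 1187 = 1640 annual layers lie beyond the volcanic sulfate spike toward the ice surface.
1973 − 1640 = 333 CE.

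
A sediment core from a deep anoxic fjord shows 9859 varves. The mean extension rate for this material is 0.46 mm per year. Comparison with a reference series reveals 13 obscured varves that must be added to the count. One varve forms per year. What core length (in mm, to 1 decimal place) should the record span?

4541.1 mm

After corrections the count is 9859 + 13 = 9872 varves.
Predicted length = 0.46 mm/year × 9872 years = 4541.1 mm.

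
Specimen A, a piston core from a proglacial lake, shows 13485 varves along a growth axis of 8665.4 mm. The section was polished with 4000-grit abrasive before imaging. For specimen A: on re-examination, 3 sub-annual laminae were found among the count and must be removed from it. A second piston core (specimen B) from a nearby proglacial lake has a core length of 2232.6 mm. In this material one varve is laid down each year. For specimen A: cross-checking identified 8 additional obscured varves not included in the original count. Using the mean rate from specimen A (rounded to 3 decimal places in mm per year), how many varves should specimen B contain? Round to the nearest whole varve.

Specimen A: adjusted count: 13485 − 3 + 8 = 13490 varves.
A: Mean rate = 8665.4 mm / 13490 years ≈ 0.642 mm/year.
B spans 2232.6 / 0.642 = 3477.57 years ≈ 3478 varves.

3478 varves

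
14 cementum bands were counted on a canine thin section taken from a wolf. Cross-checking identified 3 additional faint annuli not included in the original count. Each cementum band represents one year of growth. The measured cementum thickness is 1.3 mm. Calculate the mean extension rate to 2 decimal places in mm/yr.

True cementum band count = 14 + 3 = 17.
Extension rate ≈ 1.3 / 17 = 0.08 mm/yr.

0.08 mm/yr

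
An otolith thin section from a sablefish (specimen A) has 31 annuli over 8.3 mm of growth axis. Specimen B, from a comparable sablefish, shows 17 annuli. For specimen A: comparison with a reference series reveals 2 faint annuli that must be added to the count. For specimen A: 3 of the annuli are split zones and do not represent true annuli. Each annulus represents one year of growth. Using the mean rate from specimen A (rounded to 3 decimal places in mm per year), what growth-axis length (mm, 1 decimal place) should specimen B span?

4.7 mm

Specimen A: after corrections the count is 31 − 3 + 2 = 30 annuli.
A: 8.3 mm over 30 years gives 8.3 / 30 ≈ 0.277 mm/yr.
Length of B = 0.277 × 17 = 4.7 mm.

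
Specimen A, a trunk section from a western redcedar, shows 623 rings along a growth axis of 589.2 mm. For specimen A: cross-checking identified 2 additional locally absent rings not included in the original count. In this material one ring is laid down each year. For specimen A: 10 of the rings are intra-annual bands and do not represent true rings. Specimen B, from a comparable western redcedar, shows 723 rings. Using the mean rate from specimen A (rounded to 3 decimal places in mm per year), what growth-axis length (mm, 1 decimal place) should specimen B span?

Specimen A: after corrections the count is 623 − 10 + 2 = 615 rings.
A: Mean rate = 589.2 mm / 615 years ≈ 0.958 mm per year.
B's length ≈ 0.958 × 723 = 692.6 mm.

692.6 mm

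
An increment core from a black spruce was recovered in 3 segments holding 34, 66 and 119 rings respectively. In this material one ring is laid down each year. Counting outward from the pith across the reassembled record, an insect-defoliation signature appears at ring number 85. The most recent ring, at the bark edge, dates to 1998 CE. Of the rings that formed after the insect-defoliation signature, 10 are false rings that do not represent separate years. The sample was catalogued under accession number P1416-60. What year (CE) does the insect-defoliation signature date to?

Total rings = 34 + 66 + 119 = 219.
Between ring 85 and the bark edge there are 219 − 85 = 134 rings.
Removing the 10 false rings leaves 134 − 10 = 124 true rings beyond the insect-defoliation signature.
Counting back 124 years from 1998 CE places the insect-defoliation signature in 1998 − 124 = 1874 CE.

1874 CE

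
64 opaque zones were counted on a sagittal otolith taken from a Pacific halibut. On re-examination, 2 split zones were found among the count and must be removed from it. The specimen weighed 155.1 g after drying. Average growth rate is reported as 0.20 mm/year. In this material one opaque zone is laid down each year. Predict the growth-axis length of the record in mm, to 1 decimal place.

12.4 mm

True opaque zone count = 64 − 2 = 62.
62 years at 0.20 mm/year gives 0.20 × 62 = 12.4 mm.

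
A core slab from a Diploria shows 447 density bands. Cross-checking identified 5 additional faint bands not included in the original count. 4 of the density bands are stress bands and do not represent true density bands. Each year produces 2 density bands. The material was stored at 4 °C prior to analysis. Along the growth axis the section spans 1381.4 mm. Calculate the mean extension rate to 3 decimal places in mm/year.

6.167 mm/year

Adjusted count: 447 − 4 + 5 = 448 density bands.
With 2 density bands per year, 448 / 2 = 224 years.
1381.4 mm over 224 years gives 1381.4 / 224 ≈ 6.167 mm/year.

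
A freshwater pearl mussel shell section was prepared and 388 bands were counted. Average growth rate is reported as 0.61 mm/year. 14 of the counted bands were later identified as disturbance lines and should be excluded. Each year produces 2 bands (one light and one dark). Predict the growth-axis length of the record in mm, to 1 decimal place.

114.1 mm

True band count = 388 − 14 = 374.
374 bands at 2 per year is 374 / 2 = 187 years.
187 years at 0.61 mm/year gives 0.61 × 187 = 114.1 mm.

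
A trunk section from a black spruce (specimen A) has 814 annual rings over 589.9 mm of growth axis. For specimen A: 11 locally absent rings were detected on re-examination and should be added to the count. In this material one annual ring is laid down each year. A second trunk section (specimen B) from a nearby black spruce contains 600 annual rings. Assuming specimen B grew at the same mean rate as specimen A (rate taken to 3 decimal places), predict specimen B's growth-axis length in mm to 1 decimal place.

429.0 mm

Specimen A: adjusted count: 814 + 11 = 825 annual rings.
A: Extension rate ≈ 589.9 / 825 = 0.715 mm/yr.
Length of B = 0.715 × 600 = 429.0 mm.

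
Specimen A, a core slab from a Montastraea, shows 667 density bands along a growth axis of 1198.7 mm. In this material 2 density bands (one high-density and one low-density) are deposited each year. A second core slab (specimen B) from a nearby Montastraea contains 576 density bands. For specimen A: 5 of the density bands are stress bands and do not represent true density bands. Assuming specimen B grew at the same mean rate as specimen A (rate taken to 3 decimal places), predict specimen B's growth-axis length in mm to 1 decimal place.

1042.8 mm

Specimen A: correcting the raw count gives 667 − 5 = 662 true density bands.
Specimen A: dividing by 2 density bands per year: 662 / 2 = 331 years.
A: Mean rate = 1198.7 mm / 331 years ≈ 3.621 mm/yr.
Specimen B: 576 density bands at 2 per year is 576 / 2 = 288 years. Length of B = 3.621 × 288 = 1042.8 mm.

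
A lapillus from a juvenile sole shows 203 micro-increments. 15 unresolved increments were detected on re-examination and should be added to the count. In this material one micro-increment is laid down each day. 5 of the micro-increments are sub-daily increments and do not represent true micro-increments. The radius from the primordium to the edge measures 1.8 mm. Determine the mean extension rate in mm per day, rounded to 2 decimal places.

0.01 mm per day

True micro-increment count = 203 − 5 + 15 = 213.
1.8 mm over 213 days gives 1.8 / 213 ≈ 0.01 mm per day.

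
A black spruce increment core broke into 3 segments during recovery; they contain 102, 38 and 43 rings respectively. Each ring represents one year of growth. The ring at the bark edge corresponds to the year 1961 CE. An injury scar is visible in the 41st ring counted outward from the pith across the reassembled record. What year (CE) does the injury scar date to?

1819 CE

Total rings = 102 + 38 + 43 = 183.
The injury scar sits at ring 41 from the pith, so 183 − 41 = 142 rings formed after it.
1961 − 142 = 1819 CE.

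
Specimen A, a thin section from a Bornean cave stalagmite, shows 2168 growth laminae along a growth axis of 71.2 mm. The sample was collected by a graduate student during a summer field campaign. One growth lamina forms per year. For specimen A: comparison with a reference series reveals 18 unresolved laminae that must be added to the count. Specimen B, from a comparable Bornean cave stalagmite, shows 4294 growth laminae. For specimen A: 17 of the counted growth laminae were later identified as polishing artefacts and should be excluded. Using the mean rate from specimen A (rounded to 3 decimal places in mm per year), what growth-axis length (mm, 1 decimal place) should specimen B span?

141.7 mm

Specimen A: after corrections the count is 2168 − 17 + 18 = 2169 growth laminae.
A: Extension rate ≈ 71.2 / 2169 = 0.033 mm per year.
B's length ≈ 0.033 × 4294 = 141.7 mm.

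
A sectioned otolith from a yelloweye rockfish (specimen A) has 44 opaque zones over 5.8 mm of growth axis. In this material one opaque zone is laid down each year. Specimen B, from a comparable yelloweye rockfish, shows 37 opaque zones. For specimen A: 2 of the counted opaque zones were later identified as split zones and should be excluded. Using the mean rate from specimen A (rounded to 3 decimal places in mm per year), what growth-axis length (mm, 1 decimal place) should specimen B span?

Specimen A: true opaque zone count = 44 − 2 = 42.
A: 5.8 mm over 42 years gives 5.8 / 42 ≈ 0.138 mm/yr.
For B, 0.138 mm/year × 37 years = 5.1 mm.

5.1 mm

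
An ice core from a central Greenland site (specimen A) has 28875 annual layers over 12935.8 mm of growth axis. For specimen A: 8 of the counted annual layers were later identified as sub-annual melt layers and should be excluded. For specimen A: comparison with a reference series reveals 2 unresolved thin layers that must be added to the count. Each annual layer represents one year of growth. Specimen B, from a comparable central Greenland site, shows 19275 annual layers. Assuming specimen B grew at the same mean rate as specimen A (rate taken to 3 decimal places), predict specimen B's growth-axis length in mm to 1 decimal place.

Specimen A: after corrections the count is 28875 − 8 + 2 = 28869 annual layers.
A: Mean rate = 12935.8 mm / 28869 years ≈ 0.448 mm/yr.
For B, 0.448 mm/year × 19275 years = 8635.2 mm.

8635.2 mm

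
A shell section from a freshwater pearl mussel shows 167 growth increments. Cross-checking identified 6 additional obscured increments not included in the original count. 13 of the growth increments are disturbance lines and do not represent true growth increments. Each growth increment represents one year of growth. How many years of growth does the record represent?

Adjusted count: 167 − 13 + 6 = 160 growth increments.
With a one-to-one growth increment periodicity this is 160 years.

160 yr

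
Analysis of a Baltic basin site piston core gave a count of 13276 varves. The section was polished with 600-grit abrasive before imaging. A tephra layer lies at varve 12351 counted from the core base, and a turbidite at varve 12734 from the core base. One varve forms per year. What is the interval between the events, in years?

383 years

12734 − 12351 = 383 varves lie between the two events.
That is 383 years at one varve per year.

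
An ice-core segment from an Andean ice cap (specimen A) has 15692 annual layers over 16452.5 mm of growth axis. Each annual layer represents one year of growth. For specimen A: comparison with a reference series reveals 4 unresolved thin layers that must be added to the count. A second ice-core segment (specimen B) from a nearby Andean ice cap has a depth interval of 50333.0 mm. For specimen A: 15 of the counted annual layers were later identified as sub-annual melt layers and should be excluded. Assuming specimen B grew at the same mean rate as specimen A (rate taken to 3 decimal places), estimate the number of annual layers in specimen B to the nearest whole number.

Specimen A: true annual layer count = 15692 − 15 + 4 = 15681.
A: Extension rate ≈ 16452.5 / 15681 = 1.049 mm/year.
B spans 50333.0 / 1.049 = 47981.89 years ≈ 47982 annual layers.

47982 annual layers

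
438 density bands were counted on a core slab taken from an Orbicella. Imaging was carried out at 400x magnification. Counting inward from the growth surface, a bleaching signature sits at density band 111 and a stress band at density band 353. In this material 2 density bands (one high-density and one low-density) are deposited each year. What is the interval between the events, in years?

121 years

Separation: 353 − 111 = 242 density bands.
With 2 density bands per year, 242 / 2 = 121 years.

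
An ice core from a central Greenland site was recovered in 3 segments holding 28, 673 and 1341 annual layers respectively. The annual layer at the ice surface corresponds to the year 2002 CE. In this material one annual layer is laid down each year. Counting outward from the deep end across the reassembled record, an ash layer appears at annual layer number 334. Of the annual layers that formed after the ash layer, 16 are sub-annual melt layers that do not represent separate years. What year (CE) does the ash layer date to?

Total annual layers = 28 + 673 + 1341 = 2042.
The ash layer sits at annual layer 334 from the deep end, so 2042 − 334 = 1708 annual layers formed after it.
1708 − 16 false = 1692 true annual layers after the ash layer.
Counting back 1692 years from 2002 CE places the ash layer in 2002 − 1692 = 310 CE.

310 CE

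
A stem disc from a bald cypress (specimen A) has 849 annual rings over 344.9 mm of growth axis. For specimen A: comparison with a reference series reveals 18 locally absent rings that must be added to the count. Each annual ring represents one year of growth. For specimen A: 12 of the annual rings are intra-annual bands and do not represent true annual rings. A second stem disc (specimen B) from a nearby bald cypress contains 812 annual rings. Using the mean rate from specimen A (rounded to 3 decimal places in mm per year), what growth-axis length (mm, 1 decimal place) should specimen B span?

327.2 mm

Specimen A: adjusted count: 849 − 12 + 18 = 855 annual rings.
A: 344.9 mm over 855 years gives 344.9 / 855 ≈ 0.403 mm per year.
For B, 0.403 mm/year × 812 years = 327.2 mm.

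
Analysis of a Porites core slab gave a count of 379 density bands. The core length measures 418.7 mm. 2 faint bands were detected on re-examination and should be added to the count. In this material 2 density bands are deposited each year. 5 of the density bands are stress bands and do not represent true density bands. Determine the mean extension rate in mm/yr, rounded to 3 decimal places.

2.227 mm/yr

True density band count = 379 − 5 + 2 = 376.
Dividing by 2 density bands per year: 376 / 2 = 188 years.
418.7 mm over 188 years gives 418.7 / 188 ≈ 2.227 mm/yr.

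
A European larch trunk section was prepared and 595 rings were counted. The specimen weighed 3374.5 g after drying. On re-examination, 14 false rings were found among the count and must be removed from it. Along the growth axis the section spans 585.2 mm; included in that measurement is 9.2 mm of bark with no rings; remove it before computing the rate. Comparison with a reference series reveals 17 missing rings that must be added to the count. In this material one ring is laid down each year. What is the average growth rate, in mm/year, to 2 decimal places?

0.96 mm/year

Correcting the raw count gives 595 − 14 + 17 = 598 true rings.
Removing the 9.2 mm offcut leaves 585.2 − 9.2 = 576.0 mm.
576.0 mm over 598 years gives 576.0 / 598 ≈ 0.96 mm/year.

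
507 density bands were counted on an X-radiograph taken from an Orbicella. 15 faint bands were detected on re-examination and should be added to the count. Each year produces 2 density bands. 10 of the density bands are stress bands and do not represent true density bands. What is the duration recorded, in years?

True density band count = 507 − 10 + 15 = 512.
With 2 density bands per year, 512 / 2 = 256 years.

256 years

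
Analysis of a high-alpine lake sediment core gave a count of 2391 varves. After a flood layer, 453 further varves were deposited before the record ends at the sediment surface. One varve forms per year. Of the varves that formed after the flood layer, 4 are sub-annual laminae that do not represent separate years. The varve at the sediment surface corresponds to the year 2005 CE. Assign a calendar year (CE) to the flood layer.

1556 CE

453 varves formed after the flood layer.
453 − 4 false = 449 true varves after the flood layer.
Counting back 449 years from 2005 CE places the flood layer in 2005 − 449 = 1556 CE.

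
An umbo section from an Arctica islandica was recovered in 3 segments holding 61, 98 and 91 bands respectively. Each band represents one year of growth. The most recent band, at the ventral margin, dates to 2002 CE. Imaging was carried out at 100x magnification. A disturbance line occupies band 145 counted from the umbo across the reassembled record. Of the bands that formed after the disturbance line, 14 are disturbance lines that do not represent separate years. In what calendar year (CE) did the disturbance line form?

Total bands = 61 + 98 + 91 = 250.
The disturbance line sits at band 145 from the umbo, so 250 − 145 = 105 bands formed after it.
Excluding 14 false bands: 105 − 14 = 91.
Counting back 91 years from 2002 CE places the disturbance line in 2002 − 91 = 1911 CE.

1911 CE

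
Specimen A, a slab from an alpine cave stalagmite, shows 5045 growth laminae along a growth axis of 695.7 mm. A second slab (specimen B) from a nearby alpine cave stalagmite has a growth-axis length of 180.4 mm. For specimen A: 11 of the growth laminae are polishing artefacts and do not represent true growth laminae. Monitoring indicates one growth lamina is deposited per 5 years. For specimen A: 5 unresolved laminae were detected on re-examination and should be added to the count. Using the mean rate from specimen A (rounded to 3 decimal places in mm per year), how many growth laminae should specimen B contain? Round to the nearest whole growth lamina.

1289 growth laminae

Specimen A: correcting the raw count gives 5045 − 11 + 5 = 5039 true growth laminae.
Specimen A: at 5 years per growth lamina, 5039 × 5 = 25195 years.
A: Extension rate ≈ 695.7 / 25195 = 0.028 mm/year.
Specimen B: 180.4 mm / 0.028 mm per year = 6442.86 years; at 5 years per growth lamina that is 6442.86 / 5 ≈ 1289 growth laminae.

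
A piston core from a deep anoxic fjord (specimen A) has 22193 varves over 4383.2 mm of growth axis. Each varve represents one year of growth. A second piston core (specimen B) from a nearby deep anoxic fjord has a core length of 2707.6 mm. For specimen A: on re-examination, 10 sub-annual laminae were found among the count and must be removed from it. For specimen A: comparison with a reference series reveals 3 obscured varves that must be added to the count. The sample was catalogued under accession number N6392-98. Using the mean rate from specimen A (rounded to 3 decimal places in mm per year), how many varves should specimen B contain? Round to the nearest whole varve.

13675 varves

Specimen A: true varve count = 22193 − 10 + 3 = 22186.
A: 4383.2 mm over 22186 years gives 4383.2 / 22186 ≈ 0.198 mm per year.
For B, 2707.6 / 0.198 = 13674.75 years ≈ 13675 varves.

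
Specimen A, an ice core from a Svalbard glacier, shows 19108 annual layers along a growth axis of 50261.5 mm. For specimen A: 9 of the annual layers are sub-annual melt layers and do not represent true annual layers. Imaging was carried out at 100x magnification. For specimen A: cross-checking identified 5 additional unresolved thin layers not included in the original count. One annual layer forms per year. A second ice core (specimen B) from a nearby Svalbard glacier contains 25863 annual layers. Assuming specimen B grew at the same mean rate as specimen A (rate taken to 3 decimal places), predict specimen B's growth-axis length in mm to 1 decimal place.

68045.6 mm

Specimen A: correcting the raw count gives 19108 − 9 + 5 = 19104 true annual layers.
A: 50261.5 mm over 19104 years gives 50261.5 / 19104 ≈ 2.631 mm per year.
For B, 2.631 mm/year × 25863 years = 68045.6 mm.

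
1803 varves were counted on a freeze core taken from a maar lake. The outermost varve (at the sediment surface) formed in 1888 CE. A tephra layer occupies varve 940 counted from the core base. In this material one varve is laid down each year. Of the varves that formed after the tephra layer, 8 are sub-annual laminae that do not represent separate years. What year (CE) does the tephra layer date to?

1033 CE

1803 − 940 = 863 varves lie beyond the tephra layer toward the sediment surface.
863 − 8 false = 855 true varves after the tephra layer.
Counting back 855 years from 1888 CE places the tephra layer in 1888 − 855 = 1033 CE.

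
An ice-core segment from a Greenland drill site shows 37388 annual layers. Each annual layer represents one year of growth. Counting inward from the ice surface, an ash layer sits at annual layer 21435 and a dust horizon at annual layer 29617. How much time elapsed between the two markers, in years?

Separation: 29617 − 21435 = 8182 annual layers.
At one annual layer per year, 8182 years elapsed between them.

8182 years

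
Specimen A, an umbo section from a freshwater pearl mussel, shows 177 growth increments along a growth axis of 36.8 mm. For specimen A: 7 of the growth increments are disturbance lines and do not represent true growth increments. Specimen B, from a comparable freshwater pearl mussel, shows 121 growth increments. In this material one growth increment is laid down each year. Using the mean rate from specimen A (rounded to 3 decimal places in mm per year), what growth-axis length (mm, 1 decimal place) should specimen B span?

Specimen A: adjusted count: 177 − 7 = 170 growth increments.
A: Extension rate ≈ 36.8 / 170 = 0.216 mm per year.
Length of B = 0.216 × 121 = 26.1 mm.

26.1 mm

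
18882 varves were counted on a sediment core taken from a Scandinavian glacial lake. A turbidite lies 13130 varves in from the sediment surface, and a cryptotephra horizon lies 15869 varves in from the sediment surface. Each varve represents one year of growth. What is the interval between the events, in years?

2739 yr

Separation: 15869 − 13130 = 2739 varves.
One varve per year makes the interval 2739 years.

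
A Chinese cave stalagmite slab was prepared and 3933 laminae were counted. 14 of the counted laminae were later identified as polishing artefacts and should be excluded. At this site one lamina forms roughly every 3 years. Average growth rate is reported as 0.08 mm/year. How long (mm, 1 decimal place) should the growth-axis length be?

Adjusted count: 3933 − 14 = 3919 laminae.
Multiplying by 3 years per lamina: 3919 × 3 = 11757 years.
11757 years at 0.08 mm/year gives 0.08 × 11757 = 940.6 mm.

940.6 mm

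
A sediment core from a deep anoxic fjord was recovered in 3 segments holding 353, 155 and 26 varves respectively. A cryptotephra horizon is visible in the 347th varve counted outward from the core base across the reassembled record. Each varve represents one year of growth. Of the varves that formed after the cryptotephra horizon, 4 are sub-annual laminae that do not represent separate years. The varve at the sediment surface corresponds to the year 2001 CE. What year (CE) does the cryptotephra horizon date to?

1818 CE

Total varves = 353 + 155 + 26 = 534.
The cryptotephra horizon sits at varve 347 from the core base, so 534 − 347 = 187 varves formed after it.
Removing the 4 false varves leaves 187 − 4 = 183 true varves beyond the cryptotephra horizon.
The varve at the sediment surface is 2001 CE, so the cryptotephra horizon dates to 2001 − 183 = 1818 CE.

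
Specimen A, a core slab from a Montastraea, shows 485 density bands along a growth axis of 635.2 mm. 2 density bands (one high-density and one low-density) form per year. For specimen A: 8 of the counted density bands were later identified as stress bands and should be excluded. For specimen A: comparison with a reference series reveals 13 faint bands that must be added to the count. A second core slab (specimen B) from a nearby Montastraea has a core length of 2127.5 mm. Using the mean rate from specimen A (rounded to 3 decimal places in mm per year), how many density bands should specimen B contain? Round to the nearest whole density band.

Specimen A: correcting the raw count gives 485 − 8 + 13 = 490 true density bands.
Specimen A: dividing by 2 density bands per year: 490 / 2 = 245 years.
A: 635.2 mm over 245 years gives 635.2 / 245 ≈ 2.593 mm per year.
Specimen B: 2127.5 mm / 2.593 mm per year = 820.48 years; at 2 density bands per year that is 820.48 × 2 ≈ 1641 density bands.

1641 density bands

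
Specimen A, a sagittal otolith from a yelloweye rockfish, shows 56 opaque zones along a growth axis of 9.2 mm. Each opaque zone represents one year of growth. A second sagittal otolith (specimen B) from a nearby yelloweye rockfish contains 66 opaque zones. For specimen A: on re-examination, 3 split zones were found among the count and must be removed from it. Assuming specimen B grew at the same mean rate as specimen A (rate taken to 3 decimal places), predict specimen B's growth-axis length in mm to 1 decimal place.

Specimen A: correcting the raw count gives 56 − 3 = 53 true opaque zones.
A: Extension rate ≈ 9.2 / 53 = 0.174 mm/yr.
For B, 0.174 mm/year × 66 years = 11.5 mm.

11.5 mm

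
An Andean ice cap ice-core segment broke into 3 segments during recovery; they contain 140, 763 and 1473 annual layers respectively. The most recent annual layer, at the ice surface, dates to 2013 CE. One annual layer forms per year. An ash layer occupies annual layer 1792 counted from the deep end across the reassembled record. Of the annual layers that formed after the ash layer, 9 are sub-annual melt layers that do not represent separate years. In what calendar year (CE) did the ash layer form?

Total annual layers = 140 + 763 + 1473 = 2376.
2376 − 1792 = 584 annual layers lie beyond the ash layer toward the ice surface.
Excluding 9 false annual layers: 584 − 9 = 575.
2013 − 575 = 1438 CE.

1438 CE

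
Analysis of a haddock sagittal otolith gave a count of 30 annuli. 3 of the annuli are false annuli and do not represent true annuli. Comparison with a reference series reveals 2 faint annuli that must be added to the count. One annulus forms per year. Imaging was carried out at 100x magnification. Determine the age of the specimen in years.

29 yr

True annulus count = 30 − 3 + 2 = 29.
At one annulus per year, that is 29 years.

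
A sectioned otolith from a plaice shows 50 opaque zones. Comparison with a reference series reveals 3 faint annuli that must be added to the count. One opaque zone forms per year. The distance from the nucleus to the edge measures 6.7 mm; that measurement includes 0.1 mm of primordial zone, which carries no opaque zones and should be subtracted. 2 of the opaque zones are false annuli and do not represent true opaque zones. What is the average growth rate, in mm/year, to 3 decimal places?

0.129 mm/year

Correcting the raw count gives 50 − 2 + 3 = 51 true opaque zones.
Net length = 6.7 − 0.1 = 6.6 mm.
Mean rate = 6.6 mm / 51 years ≈ 0.129 mm/year.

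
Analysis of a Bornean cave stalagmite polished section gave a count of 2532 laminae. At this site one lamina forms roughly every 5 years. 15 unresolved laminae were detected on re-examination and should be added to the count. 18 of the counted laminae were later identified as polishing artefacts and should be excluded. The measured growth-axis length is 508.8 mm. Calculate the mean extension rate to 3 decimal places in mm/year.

0.040 mm/year

After corrections the count is 2532 − 18 + 15 = 2529 laminae.
Multiplying by 5 years per lamina: 2529 × 5 = 12645 years.
508.8 mm over 12645 years gives 508.8 / 12645 ≈ 0.040 mm/year.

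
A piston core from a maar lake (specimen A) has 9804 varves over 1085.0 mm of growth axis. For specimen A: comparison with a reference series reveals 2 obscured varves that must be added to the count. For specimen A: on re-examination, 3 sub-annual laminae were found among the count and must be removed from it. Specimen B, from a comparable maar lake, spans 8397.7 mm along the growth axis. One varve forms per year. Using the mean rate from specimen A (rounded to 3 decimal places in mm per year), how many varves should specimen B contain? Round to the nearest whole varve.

75655 varves

Specimen A: after corrections the count is 9804 − 3 + 2 = 9803 varves.
A: 1085.0 mm over 9803 years gives 1085.0 / 9803 ≈ 0.111 mm per year.
B spans 8397.7 / 0.111 = 75654.95 years ≈ 75655 varves.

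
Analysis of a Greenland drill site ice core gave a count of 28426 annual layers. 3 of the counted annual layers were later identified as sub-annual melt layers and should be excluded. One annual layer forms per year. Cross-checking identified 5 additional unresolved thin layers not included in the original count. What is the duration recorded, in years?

28428 years

Correcting the raw count gives 28426 − 3 + 5 = 28428 true annual layers.
At one annual layer per year, that is 28428 years.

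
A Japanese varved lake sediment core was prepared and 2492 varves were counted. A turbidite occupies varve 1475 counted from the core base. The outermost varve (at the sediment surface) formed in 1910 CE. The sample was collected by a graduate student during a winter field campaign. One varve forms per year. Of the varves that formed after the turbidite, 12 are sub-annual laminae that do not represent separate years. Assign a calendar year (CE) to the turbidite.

905 CE

Between varve 1475 and the sediment surface there are 2492 − 1475 = 1017 varves.
1017 − 12 false = 1005 true varves after the turbidite.
The varve at the sediment surface is 1910 CE, so the turbidite dates to 1910 − 1005 = 905 CE.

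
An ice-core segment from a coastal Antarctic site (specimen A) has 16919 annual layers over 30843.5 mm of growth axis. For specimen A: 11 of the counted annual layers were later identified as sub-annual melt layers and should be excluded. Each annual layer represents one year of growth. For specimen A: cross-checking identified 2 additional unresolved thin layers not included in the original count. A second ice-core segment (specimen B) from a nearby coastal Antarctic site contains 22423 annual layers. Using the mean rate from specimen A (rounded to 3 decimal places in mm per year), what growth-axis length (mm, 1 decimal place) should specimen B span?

Specimen A: true annual layer count = 16919 − 11 + 2 = 16910.
A: Extension rate ≈ 30843.5 / 16910 = 1.824 mm per year.
B's length ≈ 1.824 × 22423 = 40899.6 mm.

40899.6 mm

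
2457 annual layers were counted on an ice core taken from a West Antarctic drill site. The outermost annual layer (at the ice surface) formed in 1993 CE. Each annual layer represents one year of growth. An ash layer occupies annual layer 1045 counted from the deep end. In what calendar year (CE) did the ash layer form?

581 CE

Between annual layer 1045 and the ice surface there are 2457 − 1045 = 1412 annual layers.
1993 − 1412 = 581 CE.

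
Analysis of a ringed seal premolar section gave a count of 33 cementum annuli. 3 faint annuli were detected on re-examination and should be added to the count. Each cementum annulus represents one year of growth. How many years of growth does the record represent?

36 years

True cementum annulus count = 33 + 3 = 36.
One cementum annulus per year makes the duration 36 years.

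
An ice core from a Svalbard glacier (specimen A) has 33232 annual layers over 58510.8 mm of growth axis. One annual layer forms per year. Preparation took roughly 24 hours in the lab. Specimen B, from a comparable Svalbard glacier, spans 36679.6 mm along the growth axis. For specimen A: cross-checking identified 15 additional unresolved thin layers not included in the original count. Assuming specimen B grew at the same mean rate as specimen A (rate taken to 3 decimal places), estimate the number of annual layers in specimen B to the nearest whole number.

Specimen A: adjusted count: 33232 + 15 = 33247 annual layers.
A: Extension rate ≈ 58510.8 / 33247 = 1.760 mm/yr.
Specimen B: 36679.6 mm / 1.760 mm per year = 20840.68 years ≈ 20841 annual layers.

20841 annual layers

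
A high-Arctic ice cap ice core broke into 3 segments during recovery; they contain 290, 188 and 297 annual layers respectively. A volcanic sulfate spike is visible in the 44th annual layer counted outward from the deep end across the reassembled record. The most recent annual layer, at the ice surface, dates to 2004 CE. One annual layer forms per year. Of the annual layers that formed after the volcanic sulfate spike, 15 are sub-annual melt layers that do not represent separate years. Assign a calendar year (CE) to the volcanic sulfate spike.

Total annual layers = 290 + 188 + 297 = 775.
Between annual layer 44 and the ice surface there are 775 − 44 = 731 annual layers.
Removing the 15 false annual layers leaves 731 − 15 = 716 true annual layers beyond the volcanic sulfate spike.
The annual layer at the ice surface is 2004 CE, so the volcanic sulfate spike dates to 2004 − 716 = 1288 CE.

1288 CE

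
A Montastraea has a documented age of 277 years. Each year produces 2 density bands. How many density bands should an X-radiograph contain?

277 years at 2 density bands per year gives 277 × 2 = 554 density bands.
So 554 density bands should be present.

554 density bands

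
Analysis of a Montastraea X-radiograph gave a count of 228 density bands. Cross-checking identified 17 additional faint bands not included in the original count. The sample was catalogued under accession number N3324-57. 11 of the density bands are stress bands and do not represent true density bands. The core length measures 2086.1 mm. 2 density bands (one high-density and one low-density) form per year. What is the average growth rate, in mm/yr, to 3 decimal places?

17.830 mm/yr

Adjusted count: 228 − 11 + 17 = 234 density bands.
234 density bands at 2 per year is 234 / 2 = 117 years.
Mean rate = 2086.1 mm / 117 years ≈ 17.830 mm/yr.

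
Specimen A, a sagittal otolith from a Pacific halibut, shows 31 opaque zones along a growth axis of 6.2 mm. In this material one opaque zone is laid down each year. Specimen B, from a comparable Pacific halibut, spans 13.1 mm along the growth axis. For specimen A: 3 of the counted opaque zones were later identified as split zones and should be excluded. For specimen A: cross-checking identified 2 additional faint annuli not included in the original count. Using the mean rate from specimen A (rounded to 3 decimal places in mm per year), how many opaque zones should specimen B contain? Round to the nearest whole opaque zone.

63 opaque zones

Specimen A: true opaque zone count = 31 − 3 + 2 = 30.
A: Extension rate ≈ 6.2 / 30 = 0.207 mm/year.
B spans 13.1 / 0.207 = 63.29 years ≈ 63 opaque zones.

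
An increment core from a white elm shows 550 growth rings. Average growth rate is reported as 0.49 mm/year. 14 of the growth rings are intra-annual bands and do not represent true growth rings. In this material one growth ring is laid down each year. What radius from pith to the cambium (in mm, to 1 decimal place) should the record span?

262.6 mm

True growth ring count = 550 − 14 = 536.
536 years at 0.49 mm/year gives 0.49 × 536 = 262.6 mm.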